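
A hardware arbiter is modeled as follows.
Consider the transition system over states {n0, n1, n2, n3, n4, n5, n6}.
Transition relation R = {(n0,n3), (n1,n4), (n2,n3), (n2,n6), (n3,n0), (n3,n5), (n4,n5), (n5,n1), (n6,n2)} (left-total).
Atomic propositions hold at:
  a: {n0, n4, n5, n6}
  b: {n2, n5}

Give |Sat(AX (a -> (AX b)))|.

5

Sat(AX b) = {s : every successor in {n2, n5}} = {n4, n6}
Sat(a -> (AX b)) = {n1, n2, n3, n4, n6}
Sat(AX (a -> (AX b))) = {s : every successor in {n1, n2, n3, n4, n6}} = {n0, n1, n2, n5, n6}
|Sat(AX (a -> (AX b)))| = |{n0, n1, n2, n5, n6}| = 5.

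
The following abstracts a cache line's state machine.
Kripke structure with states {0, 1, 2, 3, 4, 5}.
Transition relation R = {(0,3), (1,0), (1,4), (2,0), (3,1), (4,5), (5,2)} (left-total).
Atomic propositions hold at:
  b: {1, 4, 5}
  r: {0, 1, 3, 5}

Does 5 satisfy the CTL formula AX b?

No

Sat(AX b) = {s : every successor in {1, 4, 5}} = {3, 4}
5 ∉ Sat(AX b) = {3, 4}, so the formula does not hold at 5.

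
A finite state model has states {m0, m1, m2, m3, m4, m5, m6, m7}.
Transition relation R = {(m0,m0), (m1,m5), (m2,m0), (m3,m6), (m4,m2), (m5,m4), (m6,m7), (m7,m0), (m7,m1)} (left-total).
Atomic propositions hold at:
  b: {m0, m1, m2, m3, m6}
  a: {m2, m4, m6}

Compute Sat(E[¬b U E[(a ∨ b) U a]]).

{m2, m3, m4, m5, m6}

Sat(¬b) = {m4, m5, m7}
Sat(a ∨ b) = {m0, m1, m2, m3, m4, m6}
E[(a ∨ b) U a]: least fixpoint, start Z0 = Sat(a) = {m2, m4, m6}, add states in Sat(a ∨ b) with some successor in Z. Z1 = {m2, m3, m4, m6}; fixed.
Sat(E[(a ∨ b) U a]) = {m2, m3, m4, m6}
E[¬b U E[(a ∨ b) U a]]: least fixpoint, start Z0 = Sat(E[(a ∨ b) U a]) = {m2, m3, m4, m6}, add states in Sat(¬b) with some successor in Z. Z1 = {m2, m3, m4, m5, m6}; fixed.
Sat(E[¬b U E[(a ∨ b) U a]]) = {m2, m3, m4, m5, m6}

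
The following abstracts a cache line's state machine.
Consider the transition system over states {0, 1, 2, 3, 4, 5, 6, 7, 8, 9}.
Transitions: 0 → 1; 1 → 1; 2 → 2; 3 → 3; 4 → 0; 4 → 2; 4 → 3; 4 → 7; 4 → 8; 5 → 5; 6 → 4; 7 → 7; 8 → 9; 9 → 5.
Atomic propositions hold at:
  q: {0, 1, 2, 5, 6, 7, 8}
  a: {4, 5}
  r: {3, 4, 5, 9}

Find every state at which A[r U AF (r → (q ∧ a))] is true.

Sat(q ∧ a) = {5}
Sat(r → (q ∧ a)) = {0, 1, 2, 5, 6, 7, 8}
AF (r → (q ∧ a)): least fixpoint, start Z0 = {0, 1, 2, 5, 6, 7, 8}, add states with every successor in Z. Z1 = {0, 1, 2, 5, 6, 7, 8, 9}; fixed.
Sat(AF (r → (q ∧ a))) = {0, 1, 2, 5, 6, 7, 8, 9}
A[r U AF (r → (q ∧ a))]: least fixpoint, start Z0 = Sat(AF (r → (q ∧ a))) = {0, 1, 2, 5, 6, 7, 8, 9}, add states in Sat(r) with every successor in Z. Already a fixed point.
Sat(A[r U AF (r → (q ∧ a))]) = {0, 1, 2, 5, 6, 7, 8, 9}

{0, 1, 2, 5, 6, 7, 8, 9}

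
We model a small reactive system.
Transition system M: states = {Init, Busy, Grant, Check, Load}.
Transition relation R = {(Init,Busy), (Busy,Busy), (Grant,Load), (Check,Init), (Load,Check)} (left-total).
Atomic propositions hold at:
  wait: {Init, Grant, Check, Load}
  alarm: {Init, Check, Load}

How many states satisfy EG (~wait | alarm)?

4

Sat(~wait) = {Busy}
Sat(~wait | alarm) = {Init, Busy, Check, Load}
EG (~wait | alarm): greatest fixpoint, start Z0 = {Init, Busy, Check, Load}, keep only states in Sat with some successor in Z. Already a fixed point.
Sat(EG (~wait | alarm)) = {Init, Busy, Check, Load}
|Sat(EG (~wait | alarm))| = |{Init, Busy, Check, Load}| = 4.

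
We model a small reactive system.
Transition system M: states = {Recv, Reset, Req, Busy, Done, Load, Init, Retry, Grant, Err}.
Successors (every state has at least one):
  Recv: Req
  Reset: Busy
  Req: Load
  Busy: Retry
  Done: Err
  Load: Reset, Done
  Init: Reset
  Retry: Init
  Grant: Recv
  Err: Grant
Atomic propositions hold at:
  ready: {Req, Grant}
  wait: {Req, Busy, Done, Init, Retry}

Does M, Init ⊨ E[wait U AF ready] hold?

AF ready: least fixpoint, start Z0 = {Req, Grant}, add states with every successor in Z. Z1 = {Recv, Req, Grant, Err}; Z2 = {Recv, Req, Done, Grant, Err}; fixed.
Sat(AF ready) = {Recv, Req, Done, Grant, Err}
E[wait U AF ready]: least fixpoint, start Z0 = Sat(AF ready) = {Recv, Req, Done, Grant, Err}, add states in Sat(wait) with some successor in Z. Already a fixed point.
Sat(E[wait U AF ready]) = {Recv, Req, Done, Grant, Err}
Init ∉ Sat(E[wait U AF ready]) = {Recv, Req, Done, Grant, Err}, so the formula does not hold at Init.

No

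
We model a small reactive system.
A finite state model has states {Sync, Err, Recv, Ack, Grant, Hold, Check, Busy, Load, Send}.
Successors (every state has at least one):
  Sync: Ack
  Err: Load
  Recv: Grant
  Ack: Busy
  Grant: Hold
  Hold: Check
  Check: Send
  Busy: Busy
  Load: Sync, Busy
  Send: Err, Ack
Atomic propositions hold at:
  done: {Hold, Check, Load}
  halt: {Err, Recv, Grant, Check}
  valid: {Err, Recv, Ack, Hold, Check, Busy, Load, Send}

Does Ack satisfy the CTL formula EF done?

EF done: least fixpoint, start Z0 = {Hold, Check, Load}, add states with some successor in Z. Z1 = {Err, Grant, Hold, Check, Load}; Z2 = {Err, Recv, Grant, Hold, Check, Load, Send}; fixed.
Sat(EF done) = {Err, Recv, Grant, Hold, Check, Load, Send}
Ack ∉ Sat(EF done) = {Err, Recv, Grant, Hold, Check, Load, Send}, so the formula does not hold at Ack.

No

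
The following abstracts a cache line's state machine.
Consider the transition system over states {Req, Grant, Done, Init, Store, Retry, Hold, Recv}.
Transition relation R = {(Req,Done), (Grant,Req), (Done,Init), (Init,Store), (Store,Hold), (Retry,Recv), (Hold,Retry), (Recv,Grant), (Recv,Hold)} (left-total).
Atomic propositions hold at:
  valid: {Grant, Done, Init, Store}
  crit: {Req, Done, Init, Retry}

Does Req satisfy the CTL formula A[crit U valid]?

A[crit U valid]: least fixpoint, start Z0 = Sat(valid) = {Grant, Done, Init, Store}, add states in Sat(crit) with every successor in Z. Z1 = {Req, Grant, Done, Init, Store}; fixed.
Sat(A[crit U valid]) = {Req, Grant, Done, Init, Store}
Req ∈ Sat(A[crit U valid]) = {Req, Grant, Done, Init, Store}, so the formula holds at Req.

Yes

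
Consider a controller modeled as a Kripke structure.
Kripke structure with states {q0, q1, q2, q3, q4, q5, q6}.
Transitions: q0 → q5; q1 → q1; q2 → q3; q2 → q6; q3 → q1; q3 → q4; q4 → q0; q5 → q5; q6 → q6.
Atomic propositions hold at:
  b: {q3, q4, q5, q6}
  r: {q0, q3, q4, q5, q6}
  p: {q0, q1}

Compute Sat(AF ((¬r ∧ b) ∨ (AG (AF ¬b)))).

Sat(¬r) = {q1, q2}
Sat(¬r ∧ b) = ∅
Sat(¬b) = {q0, q1, q2}
AF ¬b: least fixpoint, start Z0 = {q0, q1, q2}, add states with every successor in Z. Z1 = {q0, q1, q2, q4}; Z2 = {q0, q1, q2, q3, q4}; fixed.
Sat(AF ¬b) = {q0, q1, q2, q3, q4}
AG (AF ¬b): greatest fixpoint, start Z0 = {q0, q1, q2, q3, q4}, keep only states in Sat with every successor in Z. Z1 = {q1, q3, q4}; Z2 = {q1, q3}; Z3 = {q1}; fixed.
Sat(AG (AF ¬b)) = {q1}
Sat((¬r ∧ b) ∨ (AG (AF ¬b))) = {q1}
AF ((¬r ∧ b) ∨ (AG (AF ¬b))): least fixpoint, start Z0 = {q1}, add states with every successor in Z. Already a fixed point.
Sat(AF ((¬r ∧ b) ∨ (AG (AF ¬b)))) = {q1}

{q1}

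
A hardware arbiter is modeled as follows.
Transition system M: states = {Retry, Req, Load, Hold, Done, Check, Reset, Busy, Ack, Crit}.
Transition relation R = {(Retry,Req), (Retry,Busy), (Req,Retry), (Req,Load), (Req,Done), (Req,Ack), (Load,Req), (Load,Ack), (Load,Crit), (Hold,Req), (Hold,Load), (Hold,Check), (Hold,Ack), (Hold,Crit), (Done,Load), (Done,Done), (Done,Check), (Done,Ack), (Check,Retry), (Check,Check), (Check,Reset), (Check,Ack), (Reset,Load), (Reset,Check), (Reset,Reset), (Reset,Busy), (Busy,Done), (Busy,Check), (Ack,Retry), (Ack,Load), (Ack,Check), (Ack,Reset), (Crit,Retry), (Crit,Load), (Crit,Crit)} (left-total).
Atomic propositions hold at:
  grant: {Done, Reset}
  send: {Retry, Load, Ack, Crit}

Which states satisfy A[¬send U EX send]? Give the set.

{Req, Load, Hold, Done, Check, Reset, Busy, Ack, Crit}

Sat(¬send) = {Req, Hold, Done, Check, Reset, Busy}
Sat(EX send) = {s : some successor in {Retry, Load, Ack, Crit}} = {Req, Load, Hold, Done, Check, Reset, Ack, Crit}
A[¬send U EX send]: least fixpoint, start Z0 = Sat(EX send) = {Req, Load, Hold, Done, Check, Reset, Ack, Crit}, add states in Sat(¬send) with every successor in Z. Z1 = {Req, Load, Hold, Done, Check, Reset, Busy, Ack, Crit}; fixed.
Sat(A[¬send U EX send]) = {Req, Load, Hold, Done, Check, Reset, Busy, Ack, Crit}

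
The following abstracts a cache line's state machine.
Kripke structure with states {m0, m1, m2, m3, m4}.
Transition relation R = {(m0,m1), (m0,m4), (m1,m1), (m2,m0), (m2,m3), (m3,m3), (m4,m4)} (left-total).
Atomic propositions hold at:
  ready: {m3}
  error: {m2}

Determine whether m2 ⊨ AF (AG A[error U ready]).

A[error U ready]: least fixpoint, start Z0 = Sat(ready) = {m3}, add states in Sat(error) with every successor in Z. Already a fixed point.
Sat(A[error U ready]) = {m3}
AG A[error U ready]: greatest fixpoint, start Z0 = {m3}, keep only states in Sat with every successor in Z. Already a fixed point.
Sat(AG A[error U ready]) = {m3}
AF (AG A[error U ready]): least fixpoint, start Z0 = {m3}, add states with every successor in Z. Already a fixed point.
Sat(AF (AG A[error U ready])) = {m3}
m2 ∉ Sat(AF (AG A[error U ready])) = {m3}, so the formula does not hold at m2.

No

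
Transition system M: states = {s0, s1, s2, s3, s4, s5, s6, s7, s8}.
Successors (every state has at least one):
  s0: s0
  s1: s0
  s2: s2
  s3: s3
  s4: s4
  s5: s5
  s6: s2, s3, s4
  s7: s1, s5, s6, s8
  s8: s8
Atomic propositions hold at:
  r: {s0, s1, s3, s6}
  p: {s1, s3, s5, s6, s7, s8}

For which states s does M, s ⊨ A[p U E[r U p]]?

E[r U p]: least fixpoint, start Z0 = Sat(p) = {s1, s3, s5, s6, s7, s8}, add states in Sat(r) with some successor in Z. Already a fixed point.
Sat(E[r U p]) = {s1, s3, s5, s6, s7, s8}
A[p U E[r U p]]: least fixpoint, start Z0 = Sat(E[r U p]) = {s1, s3, s5, s6, s7, s8}, add states in Sat(p) with every successor in Z. Already a fixed point.
Sat(A[p U E[r U p]]) = {s1, s3, s5, s6, s7, s8}

{s1, s3, s5, s6, s7, s8}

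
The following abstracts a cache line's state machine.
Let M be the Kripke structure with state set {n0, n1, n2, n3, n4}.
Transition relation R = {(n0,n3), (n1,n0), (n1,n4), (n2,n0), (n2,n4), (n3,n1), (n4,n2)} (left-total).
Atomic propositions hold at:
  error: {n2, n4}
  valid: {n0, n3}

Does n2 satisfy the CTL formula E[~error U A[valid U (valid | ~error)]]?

No

Sat(~error) = {n0, n1, n3}
Sat(valid | ~error) = {n0, n1, n3}
A[valid U (valid | ~error)]: least fixpoint, start Z0 = Sat((valid | ~error)) = {n0, n1, n3}, add states in Sat(valid) with every successor in Z. Already a fixed point.
Sat(A[valid U (valid | ~error)]) = {n0, n1, n3}
E[~error U A[valid U (valid | ~error)]]: least fixpoint, start Z0 = Sat(A[valid U (valid | ~error)]) = {n0, n1, n3}, add states in Sat(~error) with some successor in Z. Already a fixed point.
Sat(E[~error U A[valid U (valid | ~error)]]) = {n0, n1, n3}
n2 ∉ Sat(E[~error U A[valid U (valid | ~error)]]) = {n0, n1, n3}, so the formula does not hold at n2.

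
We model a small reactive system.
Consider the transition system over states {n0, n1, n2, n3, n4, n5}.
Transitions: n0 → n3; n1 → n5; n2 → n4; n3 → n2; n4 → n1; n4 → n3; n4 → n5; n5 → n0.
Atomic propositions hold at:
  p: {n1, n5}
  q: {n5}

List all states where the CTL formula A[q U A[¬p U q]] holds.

Sat(¬p) = {n0, n2, n3, n4}
A[¬p U q]: least fixpoint, start Z0 = Sat(q) = {n5}, add states in Sat(¬p) with every successor in Z. Already a fixed point.
Sat(A[¬p U q]) = {n5}
A[q U A[¬p U q]]: least fixpoint, start Z0 = Sat(A[¬p U q]) = {n5}, add states in Sat(q) with every successor in Z. Already a fixed point.
Sat(A[q U A[¬p U q]]) = {n5}

{n5}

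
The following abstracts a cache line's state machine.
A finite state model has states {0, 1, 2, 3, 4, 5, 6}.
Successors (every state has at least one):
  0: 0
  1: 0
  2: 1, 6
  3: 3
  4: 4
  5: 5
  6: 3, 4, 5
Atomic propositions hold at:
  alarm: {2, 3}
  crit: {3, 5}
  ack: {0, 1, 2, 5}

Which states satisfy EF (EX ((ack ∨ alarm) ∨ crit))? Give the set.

{0, 1, 2, 3, 5, 6}

Sat(ack ∨ alarm) = {0, 1, 2, 3, 5}
Sat((ack ∨ alarm) ∨ crit) = {0, 1, 2, 3, 5}
Sat(EX ((ack ∨ alarm) ∨ crit)) = {s : some successor in {0, 1, 2, 3, 5}} = {0, 1, 2, 3, 5, 6}
EF (EX ((ack ∨ alarm) ∨ crit)): least fixpoint, start Z0 = {0, 1, 2, 3, 5, 6}, add states with some successor in Z. Already a fixed point.
Sat(EF (EX ((ack ∨ alarm) ∨ crit))) = {0, 1, 2, 3, 5, 6}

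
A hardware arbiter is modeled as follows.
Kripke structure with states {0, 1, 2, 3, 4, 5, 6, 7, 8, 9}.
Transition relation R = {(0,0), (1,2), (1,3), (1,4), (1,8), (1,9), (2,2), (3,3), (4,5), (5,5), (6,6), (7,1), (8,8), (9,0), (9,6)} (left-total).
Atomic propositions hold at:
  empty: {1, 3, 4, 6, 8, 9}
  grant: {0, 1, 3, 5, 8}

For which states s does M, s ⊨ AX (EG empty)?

{3, 6, 7, 8}

EG empty: greatest fixpoint, start Z0 = {1, 3, 4, 6, 8, 9}, keep only states in Sat with some successor in Z. Z1 = {1, 3, 6, 8, 9}; fixed.
Sat(EG empty) = {1, 3, 6, 8, 9}
Sat(AX (EG empty)) = {s : every successor in {1, 3, 6, 8, 9}} = {3, 6, 7, 8}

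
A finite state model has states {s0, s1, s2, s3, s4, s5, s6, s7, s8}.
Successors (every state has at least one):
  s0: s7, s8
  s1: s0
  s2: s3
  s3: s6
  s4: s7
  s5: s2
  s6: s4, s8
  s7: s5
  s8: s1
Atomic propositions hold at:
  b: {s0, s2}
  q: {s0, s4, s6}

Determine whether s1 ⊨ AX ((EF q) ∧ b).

Yes

EF q: least fixpoint, start Z0 = {s0, s4, s6}, add states with some successor in Z. Z1 = {s0, s1, s3, s4, s6}; Z2 = {s0, s1, s2, s3, s4, s6, s8}; Z3 = {s0, s1, s2, s3, s4, s5, s6, s8}; Z4 = {s0, s1, s2, s3, s4, s5, s6, s7, s8}; fixed.
Sat(EF q) = {s0, s1, s2, s3, s4, s5, s6, s7, s8}
Sat((EF q) ∧ b) = {s0, s2}
Sat(AX ((EF q) ∧ b)) = {s : every successor in {s0, s2}} = {s1, s5}
s1 ∈ Sat(AX ((EF q) ∧ b)) = {s1, s5}, so the formula holds at s1.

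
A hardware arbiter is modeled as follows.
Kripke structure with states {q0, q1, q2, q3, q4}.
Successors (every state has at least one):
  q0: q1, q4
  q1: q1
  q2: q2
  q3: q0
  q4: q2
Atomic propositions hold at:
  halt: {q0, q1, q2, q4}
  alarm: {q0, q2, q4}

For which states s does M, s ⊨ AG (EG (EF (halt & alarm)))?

Sat(halt & alarm) = {q0, q2, q4}
EF (halt & alarm): least fixpoint, start Z0 = {q0, q2, q4}, add states with some successor in Z. Z1 = {q0, q2, q3, q4}; fixed.
Sat(EF (halt & alarm)) = {q0, q2, q3, q4}
EG (EF (halt & alarm)): greatest fixpoint, start Z0 = {q0, q2, q3, q4}, keep only states in Sat with some successor in Z. Already a fixed point.
Sat(EG (EF (halt & alarm))) = {q0, q2, q3, q4}
AG (EG (EF (halt & alarm))): greatest fixpoint, start Z0 = {q0, q2, q3, q4}, keep only states in Sat with every successor in Z. Z1 = {q2, q3, q4}; Z2 = {q2, q4}; fixed.
Sat(AG (EG (EF (halt & alarm)))) = {q2, q4}

{q2, q4}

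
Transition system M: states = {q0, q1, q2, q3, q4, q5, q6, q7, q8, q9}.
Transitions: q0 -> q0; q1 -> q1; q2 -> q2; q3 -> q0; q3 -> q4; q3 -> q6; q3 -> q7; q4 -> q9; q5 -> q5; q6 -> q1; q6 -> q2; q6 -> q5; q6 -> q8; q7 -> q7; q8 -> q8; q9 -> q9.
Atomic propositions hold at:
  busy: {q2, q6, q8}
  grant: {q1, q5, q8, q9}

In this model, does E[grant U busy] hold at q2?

E[grant U busy]: least fixpoint, start Z0 = Sat(busy) = {q2, q6, q8}, add states in Sat(grant) with some successor in Z. Already a fixed point.
Sat(E[grant U busy]) = {q2, q6, q8}
q2 ∈ Sat(E[grant U busy]) = {q2, q6, q8}, so the formula holds at q2.

Yes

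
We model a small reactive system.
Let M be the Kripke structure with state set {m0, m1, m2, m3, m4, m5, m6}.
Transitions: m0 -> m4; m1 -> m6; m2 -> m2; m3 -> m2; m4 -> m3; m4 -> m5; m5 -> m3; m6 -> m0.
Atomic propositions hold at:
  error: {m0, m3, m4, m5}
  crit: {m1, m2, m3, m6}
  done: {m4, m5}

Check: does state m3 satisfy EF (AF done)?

AF done: least fixpoint, start Z0 = {m4, m5}, add states with every successor in Z. Z1 = {m0, m4, m5}; Z2 = {m0, m4, m5, m6}; Z3 = {m0, m1, m4, m5, m6}; fixed.
Sat(AF done) = {m0, m1, m4, m5, m6}
EF (AF done): least fixpoint, start Z0 = {m0, m1, m4, m5, m6}, add states with some successor in Z. Already a fixed point.
Sat(EF (AF done)) = {m0, m1, m4, m5, m6}
m3 ∉ Sat(EF (AF done)) = {m0, m1, m4, m5, m6}, so the formula does not hold at m3.

No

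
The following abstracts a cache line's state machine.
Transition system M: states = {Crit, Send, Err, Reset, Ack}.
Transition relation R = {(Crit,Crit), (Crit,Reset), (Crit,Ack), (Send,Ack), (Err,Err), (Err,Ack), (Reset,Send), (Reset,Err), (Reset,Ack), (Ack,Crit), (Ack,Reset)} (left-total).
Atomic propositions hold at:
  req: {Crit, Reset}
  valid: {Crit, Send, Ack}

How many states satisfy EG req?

EG req: greatest fixpoint, start Z0 = {Crit, Reset}, keep only states in Sat with some successor in Z. Z1 = {Crit}; fixed.
Sat(EG req) = {Crit}
|Sat(EG req)| = |{Crit}| = 1.

1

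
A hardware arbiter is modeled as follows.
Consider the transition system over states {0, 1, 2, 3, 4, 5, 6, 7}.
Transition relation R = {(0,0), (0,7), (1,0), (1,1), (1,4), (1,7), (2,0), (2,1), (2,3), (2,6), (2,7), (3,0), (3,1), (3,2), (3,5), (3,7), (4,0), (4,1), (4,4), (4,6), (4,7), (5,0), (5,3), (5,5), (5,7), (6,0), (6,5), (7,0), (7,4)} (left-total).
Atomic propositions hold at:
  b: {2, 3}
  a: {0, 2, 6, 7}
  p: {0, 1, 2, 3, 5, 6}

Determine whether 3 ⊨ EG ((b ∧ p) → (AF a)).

No

Sat(b ∧ p) = {2, 3}
AF a: least fixpoint, start Z0 = {0, 2, 6, 7}, add states with every successor in Z. Already a fixed point.
Sat(AF a) = {0, 2, 6, 7}
Sat((b ∧ p) → (AF a)) = {0, 1, 2, 4, 5, 6, 7}
EG ((b ∧ p) → (AF a)): greatest fixpoint, start Z0 = {0, 1, 2, 4, 5, 6, 7}, keep only states in Sat with some successor in Z. Already a fixed point.
Sat(EG ((b ∧ p) → (AF a))) = {0, 1, 2, 4, 5, 6, 7}
3 ∉ Sat(EG ((b ∧ p) → (AF a))) = {0, 1, 2, 4, 5, 6, 7}, so the formula does not hold at 3.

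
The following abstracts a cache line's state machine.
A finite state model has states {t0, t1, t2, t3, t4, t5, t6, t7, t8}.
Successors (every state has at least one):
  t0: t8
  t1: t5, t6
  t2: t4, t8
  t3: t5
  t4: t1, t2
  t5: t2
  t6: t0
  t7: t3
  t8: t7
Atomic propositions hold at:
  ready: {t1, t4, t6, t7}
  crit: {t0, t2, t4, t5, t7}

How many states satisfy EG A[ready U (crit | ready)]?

4

Sat(crit | ready) = {t0, t1, t2, t4, t5, t6, t7}
A[ready U (crit | ready)]: least fixpoint, start Z0 = Sat((crit | ready)) = {t0, t1, t2, t4, t5, t6, t7}, add states in Sat(ready) with every successor in Z. Already a fixed point.
Sat(A[ready U (crit | ready)]) = {t0, t1, t2, t4, t5, t6, t7}
EG A[ready U (crit | ready)]: greatest fixpoint, start Z0 = {t0, t1, t2, t4, t5, t6, t7}, keep only states in Sat with some successor in Z. Z1 = {t1, t2, t4, t5, t6}; Z2 = {t1, t2, t4, t5}; fixed.
Sat(EG A[ready U (crit | ready)]) = {t1, t2, t4, t5}
|Sat(EG A[ready U (crit | ready)])| = |{t1, t2, t4, t5}| = 4.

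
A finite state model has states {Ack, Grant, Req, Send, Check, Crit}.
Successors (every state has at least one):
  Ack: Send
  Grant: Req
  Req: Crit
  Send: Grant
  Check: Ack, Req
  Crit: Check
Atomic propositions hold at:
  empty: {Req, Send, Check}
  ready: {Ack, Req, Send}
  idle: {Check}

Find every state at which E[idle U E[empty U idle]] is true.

{Check}

E[empty U idle]: least fixpoint, start Z0 = Sat(idle) = {Check}, add states in Sat(empty) with some successor in Z. Already a fixed point.
Sat(E[empty U idle]) = {Check}
E[idle U E[empty U idle]]: least fixpoint, start Z0 = Sat(E[empty U idle]) = {Check}, add states in Sat(idle) with some successor in Z. Already a fixed point.
Sat(E[idle U E[empty U idle]]) = {Check}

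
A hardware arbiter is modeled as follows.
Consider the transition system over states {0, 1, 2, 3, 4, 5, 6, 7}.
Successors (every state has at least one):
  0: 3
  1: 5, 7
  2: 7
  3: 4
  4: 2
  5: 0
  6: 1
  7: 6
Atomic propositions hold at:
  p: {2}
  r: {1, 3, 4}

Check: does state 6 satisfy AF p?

AF p: least fixpoint, start Z0 = {2}, add states with every successor in Z. Z1 = {2, 4}; Z2 = {2, 3, 4}; Z3 = {0, 2, 3, 4}; Z4 = {0, 2, 3, 4, 5}; fixed.
Sat(AF p) = {0, 2, 3, 4, 5}
6 ∉ Sat(AF p) = {0, 2, 3, 4, 5}, so the formula does not hold at 6.

No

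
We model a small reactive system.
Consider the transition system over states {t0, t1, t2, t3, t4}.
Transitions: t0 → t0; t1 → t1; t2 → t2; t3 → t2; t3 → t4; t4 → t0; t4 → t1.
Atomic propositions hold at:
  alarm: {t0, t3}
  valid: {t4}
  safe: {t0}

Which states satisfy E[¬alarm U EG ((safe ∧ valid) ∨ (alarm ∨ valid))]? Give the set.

{t0, t3, t4}

Sat(¬alarm) = {t1, t2, t4}
Sat(safe ∧ valid) = ∅
Sat(alarm ∨ valid) = {t0, t3, t4}
Sat((safe ∧ valid) ∨ (alarm ∨ valid)) = {t0, t3, t4}
EG ((safe ∧ valid) ∨ (alarm ∨ valid)): greatest fixpoint, start Z0 = {t0, t3, t4}, keep only states in Sat with some successor in Z. Already a fixed point.
Sat(EG ((safe ∧ valid) ∨ (alarm ∨ valid))) = {t0, t3, t4}
E[¬alarm U EG ((safe ∧ valid) ∨ (alarm ∨ valid))]: least fixpoint, start Z0 = Sat(EG ((safe ∧ valid) ∨ (alarm ∨ valid))) = {t0, t3, t4}, add states in Sat(¬alarm) with some successor in Z. Already a fixed point.
Sat(E[¬alarm U EG ((safe ∧ valid) ∨ (alarm ∨ valid))]) = {t0, t3, t4}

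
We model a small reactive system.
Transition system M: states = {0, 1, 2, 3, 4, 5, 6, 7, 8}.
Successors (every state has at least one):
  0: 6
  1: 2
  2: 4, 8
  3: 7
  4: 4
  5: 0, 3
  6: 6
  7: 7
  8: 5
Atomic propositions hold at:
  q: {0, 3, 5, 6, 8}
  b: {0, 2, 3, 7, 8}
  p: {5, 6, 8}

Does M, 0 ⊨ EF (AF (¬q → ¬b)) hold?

Sat(¬q) = {1, 2, 4, 7}
Sat(¬b) = {1, 4, 5, 6}
Sat(¬q → ¬b) = {0, 1, 3, 4, 5, 6, 8}
AF (¬q → ¬b): least fixpoint, start Z0 = {0, 1, 3, 4, 5, 6, 8}, add states with every successor in Z. Z1 = {0, 1, 2, 3, 4, 5, 6, 8}; fixed.
Sat(AF (¬q → ¬b)) = {0, 1, 2, 3, 4, 5, 6, 8}
EF (AF (¬q → ¬b)): least fixpoint, start Z0 = {0, 1, 2, 3, 4, 5, 6, 8}, add states with some successor in Z. Already a fixed point.
Sat(EF (AF (¬q → ¬b))) = {0, 1, 2, 3, 4, 5, 6, 8}
0 ∈ Sat(EF (AF (¬q → ¬b))) = {0, 1, 2, 3, 4, 5, 6, 8}, so the formula holds at 0.

Yes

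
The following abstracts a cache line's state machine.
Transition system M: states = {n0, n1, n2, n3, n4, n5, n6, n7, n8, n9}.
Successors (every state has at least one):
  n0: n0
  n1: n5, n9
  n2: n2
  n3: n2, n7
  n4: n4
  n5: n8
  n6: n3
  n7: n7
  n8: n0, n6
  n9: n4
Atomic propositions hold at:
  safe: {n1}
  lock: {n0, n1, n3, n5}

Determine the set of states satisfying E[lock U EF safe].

EF safe: least fixpoint, start Z0 = {n1}, add states with some successor in Z. Already a fixed point.
Sat(EF safe) = {n1}
E[lock U EF safe]: least fixpoint, start Z0 = Sat(EF safe) = {n1}, add states in Sat(lock) with some successor in Z. Already a fixed point.
Sat(E[lock U EF safe]) = {n1}

{n1}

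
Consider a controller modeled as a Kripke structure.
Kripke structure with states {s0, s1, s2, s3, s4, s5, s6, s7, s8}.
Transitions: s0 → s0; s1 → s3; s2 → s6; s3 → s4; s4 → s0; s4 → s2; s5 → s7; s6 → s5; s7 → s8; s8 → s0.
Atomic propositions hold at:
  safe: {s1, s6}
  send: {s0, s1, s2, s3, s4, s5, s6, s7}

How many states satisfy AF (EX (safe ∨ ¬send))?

Sat(¬send) = {s8}
Sat(safe ∨ ¬send) = {s1, s6, s8}
Sat(EX (safe ∨ ¬send)) = {s : some successor in {s1, s6, s8}} = {s2, s7}
AF (EX (safe ∨ ¬send)): least fixpoint, start Z0 = {s2, s7}, add states with every successor in Z. Z1 = {s2, s5, s7}; Z2 = {s2, s5, s6, s7}; fixed.
Sat(AF (EX (safe ∨ ¬send))) = {s2, s5, s6, s7}
|Sat(AF (EX (safe ∨ ¬send)))| = |{s2, s5, s6, s7}| = 4.

4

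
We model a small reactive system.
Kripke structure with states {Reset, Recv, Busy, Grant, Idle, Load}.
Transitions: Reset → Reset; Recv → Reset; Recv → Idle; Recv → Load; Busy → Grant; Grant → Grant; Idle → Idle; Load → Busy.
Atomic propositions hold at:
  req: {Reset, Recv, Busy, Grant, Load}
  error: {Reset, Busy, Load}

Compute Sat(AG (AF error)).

{Reset}

AF error: least fixpoint, start Z0 = {Reset, Busy, Load}, add states with every successor in Z. Already a fixed point.
Sat(AF error) = {Reset, Busy, Load}
AG (AF error): greatest fixpoint, start Z0 = {Reset, Busy, Load}, keep only states in Sat with every successor in Z. Z1 = {Reset, Load}; Z2 = {Reset}; fixed.
Sat(AG (AF error)) = {Reset}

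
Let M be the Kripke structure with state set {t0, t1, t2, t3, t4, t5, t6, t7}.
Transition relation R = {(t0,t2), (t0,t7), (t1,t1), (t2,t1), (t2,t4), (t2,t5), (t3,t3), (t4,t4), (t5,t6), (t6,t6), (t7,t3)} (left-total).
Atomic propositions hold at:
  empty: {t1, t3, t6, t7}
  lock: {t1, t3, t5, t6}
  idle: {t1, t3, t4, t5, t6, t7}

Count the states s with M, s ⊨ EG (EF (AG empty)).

7

AG empty: greatest fixpoint, start Z0 = {t1, t3, t6, t7}, keep only states in Sat with every successor in Z. Already a fixed point.
Sat(AG empty) = {t1, t3, t6, t7}
EF (AG empty): least fixpoint, start Z0 = {t1, t3, t6, t7}, add states with some successor in Z. Z1 = {t0, t1, t2, t3, t5, t6, t7}; fixed.
Sat(EF (AG empty)) = {t0, t1, t2, t3, t5, t6, t7}
EG (EF (AG empty)): greatest fixpoint, start Z0 = {t0, t1, t2, t3, t5, t6, t7}, keep only states in Sat with some successor in Z. Already a fixed point.
Sat(EG (EF (AG empty))) = {t0, t1, t2, t3, t5, t6, t7}
|Sat(EG (EF (AG empty)))| = |{t0, t1, t2, t3, t5, t6, t7}| = 7.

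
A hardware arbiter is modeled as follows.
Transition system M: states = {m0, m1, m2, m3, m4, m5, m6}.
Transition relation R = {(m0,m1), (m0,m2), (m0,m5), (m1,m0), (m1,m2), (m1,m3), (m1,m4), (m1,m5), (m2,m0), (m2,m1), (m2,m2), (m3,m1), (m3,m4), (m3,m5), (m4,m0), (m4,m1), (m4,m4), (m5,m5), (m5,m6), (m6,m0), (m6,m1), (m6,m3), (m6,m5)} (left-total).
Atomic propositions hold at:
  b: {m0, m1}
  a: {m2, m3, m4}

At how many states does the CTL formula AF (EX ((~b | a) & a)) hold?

6

Sat(~b) = {m2, m3, m4, m5, m6}
Sat(~b | a) = {m2, m3, m4, m5, m6}
Sat((~b | a) & a) = {m2, m3, m4}
Sat(EX ((~b | a) & a)) = {s : some successor in {m2, m3, m4}} = {m0, m1, m2, m3, m4, m6}
AF (EX ((~b | a) & a)): least fixpoint, start Z0 = {m0, m1, m2, m3, m4, m6}, add states with every successor in Z. Already a fixed point.
Sat(AF (EX ((~b | a) & a))) = {m0, m1, m2, m3, m4, m6}
|Sat(AF (EX ((~b | a) & a)))| = |{m0, m1, m2, m3, m4, m6}| = 6.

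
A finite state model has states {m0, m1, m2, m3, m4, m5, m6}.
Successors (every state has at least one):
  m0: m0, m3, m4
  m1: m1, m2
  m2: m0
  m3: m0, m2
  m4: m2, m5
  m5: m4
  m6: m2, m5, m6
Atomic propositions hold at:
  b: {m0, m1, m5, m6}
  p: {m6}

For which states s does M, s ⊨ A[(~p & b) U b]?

Sat(~p) = {m0, m1, m2, m3, m4, m5}
Sat(~p & b) = {m0, m1, m5}
A[(~p & b) U b]: least fixpoint, start Z0 = Sat(b) = {m0, m1, m5, m6}, add states in Sat(~p & b) with every successor in Z. Already a fixed point.
Sat(A[(~p & b) U b]) = {m0, m1, m5, m6}

{m0, m1, m5, m6}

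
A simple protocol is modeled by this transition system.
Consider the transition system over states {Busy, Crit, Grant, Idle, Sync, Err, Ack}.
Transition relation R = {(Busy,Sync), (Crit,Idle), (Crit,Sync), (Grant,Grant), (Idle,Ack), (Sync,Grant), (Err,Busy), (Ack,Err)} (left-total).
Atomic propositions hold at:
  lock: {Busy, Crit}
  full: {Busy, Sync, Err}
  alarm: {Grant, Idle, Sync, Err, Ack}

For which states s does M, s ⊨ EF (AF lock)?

AF lock: least fixpoint, start Z0 = {Busy, Crit}, add states with every successor in Z. Z1 = {Busy, Crit, Err}; Z2 = {Busy, Crit, Err, Ack}; Z3 = {Busy, Crit, Idle, Err, Ack}; fixed.
Sat(AF lock) = {Busy, Crit, Idle, Err, Ack}
EF (AF lock): least fixpoint, start Z0 = {Busy, Crit, Idle, Err, Ack}, add states with some successor in Z. Already a fixed point.
Sat(EF (AF lock)) = {Busy, Crit, Idle, Err, Ack}

{Busy, Crit, Idle, Err, Ack}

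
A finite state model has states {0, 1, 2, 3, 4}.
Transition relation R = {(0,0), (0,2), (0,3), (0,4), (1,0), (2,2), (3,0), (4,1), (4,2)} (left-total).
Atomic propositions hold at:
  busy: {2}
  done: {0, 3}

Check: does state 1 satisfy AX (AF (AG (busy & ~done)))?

No

Sat(~done) = {1, 2, 4}
Sat(busy & ~done) = {2}
AG (busy & ~done): greatest fixpoint, start Z0 = {2}, keep only states in Sat with every successor in Z. Already a fixed point.
Sat(AG (busy & ~done)) = {2}
AF (AG (busy & ~done)): least fixpoint, start Z0 = {2}, add states with every successor in Z. Already a fixed point.
Sat(AF (AG (busy & ~done))) = {2}
Sat(AX (AF (AG (busy & ~done)))) = {s : every successor in {2}} = {2}
1 ∉ Sat(AX (AF (AG (busy & ~done)))) = {2}, so the formula does not hold at 1.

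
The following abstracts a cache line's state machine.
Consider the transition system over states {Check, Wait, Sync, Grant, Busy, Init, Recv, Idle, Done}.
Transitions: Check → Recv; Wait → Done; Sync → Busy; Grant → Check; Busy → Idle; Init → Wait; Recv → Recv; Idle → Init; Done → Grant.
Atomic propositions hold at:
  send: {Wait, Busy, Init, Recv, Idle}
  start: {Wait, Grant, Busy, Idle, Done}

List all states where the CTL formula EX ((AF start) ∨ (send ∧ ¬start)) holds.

{Check, Wait, Sync, Busy, Init, Recv, Idle, Done}

AF start: least fixpoint, start Z0 = {Wait, Grant, Busy, Idle, Done}, add states with every successor in Z. Z1 = {Wait, Sync, Grant, Busy, Init, Idle, Done}; fixed.
Sat(AF start) = {Wait, Sync, Grant, Busy, Init, Idle, Done}
Sat(¬start) = {Check, Sync, Init, Recv}
Sat(send ∧ ¬start) = {Init, Recv}
Sat((AF start) ∨ (send ∧ ¬start)) = {Wait, Sync, Grant, Busy, Init, Recv, Idle, Done}
Sat(EX ((AF start) ∨ (send ∧ ¬start))) = {s : some successor in {Wait, Sync, Grant, Busy, Init, Recv, Idle, Done}} = {Check, Wait, Sync, Busy, Init, Recv, Idle, Done}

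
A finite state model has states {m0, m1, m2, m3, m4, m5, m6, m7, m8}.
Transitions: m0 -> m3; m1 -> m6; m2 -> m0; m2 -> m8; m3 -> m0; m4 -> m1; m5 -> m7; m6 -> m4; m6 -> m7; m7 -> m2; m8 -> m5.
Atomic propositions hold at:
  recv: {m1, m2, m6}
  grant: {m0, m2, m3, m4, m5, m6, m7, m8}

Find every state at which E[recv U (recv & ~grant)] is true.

Sat(~grant) = {m1}
Sat(recv & ~grant) = {m1}
E[recv U (recv & ~grant)]: least fixpoint, start Z0 = Sat((recv & ~grant)) = {m1}, add states in Sat(recv) with some successor in Z. Already a fixed point.
Sat(E[recv U (recv & ~grant)]) = {m1}

{m1}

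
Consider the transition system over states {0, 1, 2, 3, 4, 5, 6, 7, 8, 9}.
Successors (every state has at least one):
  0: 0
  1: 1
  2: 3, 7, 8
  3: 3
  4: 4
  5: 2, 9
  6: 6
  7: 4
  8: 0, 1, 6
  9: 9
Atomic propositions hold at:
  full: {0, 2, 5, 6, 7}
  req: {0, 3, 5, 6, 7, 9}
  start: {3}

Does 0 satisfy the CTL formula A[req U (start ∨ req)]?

Yes

Sat(start ∨ req) = {0, 3, 5, 6, 7, 9}
A[req U (start ∨ req)]: least fixpoint, start Z0 = Sat((start ∨ req)) = {0, 3, 5, 6, 7, 9}, add states in Sat(req) with every successor in Z. Already a fixed point.
Sat(A[req U (start ∨ req)]) = {0, 3, 5, 6, 7, 9}
0 ∈ Sat(A[req U (start ∨ req)]) = {0, 3, 5, 6, 7, 9}, so the formula holds at 0.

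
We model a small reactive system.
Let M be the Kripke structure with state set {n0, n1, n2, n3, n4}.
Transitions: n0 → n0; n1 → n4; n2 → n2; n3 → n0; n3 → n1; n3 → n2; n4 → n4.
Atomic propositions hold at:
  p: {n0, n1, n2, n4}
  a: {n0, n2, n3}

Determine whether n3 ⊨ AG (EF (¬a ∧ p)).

Sat(¬a) = {n1, n4}
Sat(¬a ∧ p) = {n1, n4}
EF (¬a ∧ p): least fixpoint, start Z0 = {n1, n4}, add states with some successor in Z. Z1 = {n1, n3, n4}; fixed.
Sat(EF (¬a ∧ p)) = {n1, n3, n4}
AG (EF (¬a ∧ p)): greatest fixpoint, start Z0 = {n1, n3, n4}, keep only states in Sat with every successor in Z. Z1 = {n1, n4}; fixed.
Sat(AG (EF (¬a ∧ p))) = {n1, n4}
n3 ∉ Sat(AG (EF (¬a ∧ p))) = {n1, n4}, so the formula does not hold at n3.

No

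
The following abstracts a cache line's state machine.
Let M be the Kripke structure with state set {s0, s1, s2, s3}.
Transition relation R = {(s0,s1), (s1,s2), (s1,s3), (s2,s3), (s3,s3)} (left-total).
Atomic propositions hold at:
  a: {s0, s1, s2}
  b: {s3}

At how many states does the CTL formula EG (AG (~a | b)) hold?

Sat(~a) = {s3}
Sat(~a | b) = {s3}
AG (~a | b): greatest fixpoint, start Z0 = {s3}, keep only states in Sat with every successor in Z. Already a fixed point.
Sat(AG (~a | b)) = {s3}
EG (AG (~a | b)): greatest fixpoint, start Z0 = {s3}, keep only states in Sat with some successor in Z. Already a fixed point.
Sat(EG (AG (~a | b))) = {s3}
|Sat(EG (AG (~a | b)))| = |{s3}| = 1.

1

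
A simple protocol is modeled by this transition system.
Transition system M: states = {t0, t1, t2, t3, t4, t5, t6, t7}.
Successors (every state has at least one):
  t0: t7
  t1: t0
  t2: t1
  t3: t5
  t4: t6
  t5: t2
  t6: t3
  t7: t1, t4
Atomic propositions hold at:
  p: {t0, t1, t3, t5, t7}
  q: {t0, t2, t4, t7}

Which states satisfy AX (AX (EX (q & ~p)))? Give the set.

Sat(~p) = {t2, t4, t6}
Sat(q & ~p) = {t2, t4}
Sat(EX (q & ~p)) = {s : some successor in {t2, t4}} = {t5, t7}
Sat(AX (EX (q & ~p))) = {s : every successor in {t5, t7}} = {t0, t3}
Sat(AX (AX (EX (q & ~p)))) = {s : every successor in {t0, t3}} = {t1, t6}

{t1, t6}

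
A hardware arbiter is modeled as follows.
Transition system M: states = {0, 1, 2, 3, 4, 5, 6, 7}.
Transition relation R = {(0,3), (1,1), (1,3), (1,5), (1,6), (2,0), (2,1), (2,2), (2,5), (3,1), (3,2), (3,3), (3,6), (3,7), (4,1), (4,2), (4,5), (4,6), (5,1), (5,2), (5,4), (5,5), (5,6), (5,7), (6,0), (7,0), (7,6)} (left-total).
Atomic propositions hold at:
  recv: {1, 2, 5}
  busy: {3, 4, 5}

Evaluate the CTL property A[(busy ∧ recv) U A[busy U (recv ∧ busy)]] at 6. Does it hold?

No

Sat(busy ∧ recv) = {5}
Sat(recv ∧ busy) = {5}
A[busy U (recv ∧ busy)]: least fixpoint, start Z0 = Sat((recv ∧ busy)) = {5}, add states in Sat(busy) with every successor in Z. Already a fixed point.
Sat(A[busy U (recv ∧ busy)]) = {5}
A[(busy ∧ recv) U A[busy U (recv ∧ busy)]]: least fixpoint, start Z0 = Sat(A[busy U (recv ∧ busy)]) = {5}, add states in Sat(busy ∧ recv) with every successor in Z. Already a fixed point.
Sat(A[(busy ∧ recv) U A[busy U (recv ∧ busy)]]) = {5}
6 ∉ Sat(A[(busy ∧ recv) U A[busy U (recv ∧ busy)]]) = {5}, so the formula does not hold at 6.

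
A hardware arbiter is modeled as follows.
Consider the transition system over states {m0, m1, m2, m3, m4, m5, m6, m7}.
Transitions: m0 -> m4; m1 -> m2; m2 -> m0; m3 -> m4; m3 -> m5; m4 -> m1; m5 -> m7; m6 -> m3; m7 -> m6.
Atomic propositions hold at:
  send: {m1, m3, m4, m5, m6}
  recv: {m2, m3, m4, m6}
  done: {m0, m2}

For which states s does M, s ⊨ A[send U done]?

{m0, m1, m2, m4}

A[send U done]: least fixpoint, start Z0 = Sat(done) = {m0, m2}, add states in Sat(send) with every successor in Z. Z1 = {m0, m1, m2}; Z2 = {m0, m1, m2, m4}; fixed.
Sat(A[send U done]) = {m0, m1, m2, m4}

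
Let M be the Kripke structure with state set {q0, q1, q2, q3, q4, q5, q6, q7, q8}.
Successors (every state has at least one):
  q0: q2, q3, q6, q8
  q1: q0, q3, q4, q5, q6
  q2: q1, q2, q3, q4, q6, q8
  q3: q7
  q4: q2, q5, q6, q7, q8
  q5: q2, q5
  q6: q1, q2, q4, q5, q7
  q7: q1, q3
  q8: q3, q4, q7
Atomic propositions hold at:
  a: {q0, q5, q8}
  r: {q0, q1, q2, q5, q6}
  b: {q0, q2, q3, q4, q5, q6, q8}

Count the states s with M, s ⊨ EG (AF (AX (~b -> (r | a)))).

6

Sat(~b) = {q1, q7}
Sat(r | a) = {q0, q1, q2, q5, q6, q8}
Sat(~b -> (r | a)) = {q0, q1, q2, q3, q4, q5, q6, q8}
Sat(AX (~b -> (r | a))) = {s : every successor in {q0, q1, q2, q3, q4, q5, q6, q8}} = {q0, q1, q2, q5, q7}
AF (AX (~b -> (r | a))): least fixpoint, start Z0 = {q0, q1, q2, q5, q7}, add states with every successor in Z. Z1 = {q0, q1, q2, q3, q5, q7}; fixed.
Sat(AF (AX (~b -> (r | a)))) = {q0, q1, q2, q3, q5, q7}
EG (AF (AX (~b -> (r | a)))): greatest fixpoint, start Z0 = {q0, q1, q2, q3, q5, q7}, keep only states in Sat with some successor in Z. Already a fixed point.
Sat(EG (AF (AX (~b -> (r | a))))) = {q0, q1, q2, q3, q5, q7}
|Sat(EG (AF (AX (~b -> (r | a)))))| = |{q0, q1, q2, q3, q5, q7}| = 6.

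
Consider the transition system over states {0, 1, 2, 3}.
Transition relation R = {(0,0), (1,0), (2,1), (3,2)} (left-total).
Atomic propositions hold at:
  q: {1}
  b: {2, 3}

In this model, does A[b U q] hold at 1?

A[b U q]: least fixpoint, start Z0 = Sat(q) = {1}, add states in Sat(b) with every successor in Z. Z1 = {1, 2}; Z2 = {1, 2, 3}; fixed.
Sat(A[b U q]) = {1, 2, 3}
1 ∈ Sat(A[b U q]) = {1, 2, 3}, so the formula holds at 1.

Yes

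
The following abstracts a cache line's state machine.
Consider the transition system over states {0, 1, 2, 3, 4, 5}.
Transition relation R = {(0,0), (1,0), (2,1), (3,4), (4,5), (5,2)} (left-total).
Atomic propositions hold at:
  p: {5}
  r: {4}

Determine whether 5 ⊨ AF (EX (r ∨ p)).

Sat(r ∨ p) = {4, 5}
Sat(EX (r ∨ p)) = {s : some successor in {4, 5}} = {3, 4}
AF (EX (r ∨ p)): least fixpoint, start Z0 = {3, 4}, add states with every successor in Z. Already a fixed point.
Sat(AF (EX (r ∨ p))) = {3, 4}
5 ∉ Sat(AF (EX (r ∨ p))) = {3, 4}, so the formula does not hold at 5.

No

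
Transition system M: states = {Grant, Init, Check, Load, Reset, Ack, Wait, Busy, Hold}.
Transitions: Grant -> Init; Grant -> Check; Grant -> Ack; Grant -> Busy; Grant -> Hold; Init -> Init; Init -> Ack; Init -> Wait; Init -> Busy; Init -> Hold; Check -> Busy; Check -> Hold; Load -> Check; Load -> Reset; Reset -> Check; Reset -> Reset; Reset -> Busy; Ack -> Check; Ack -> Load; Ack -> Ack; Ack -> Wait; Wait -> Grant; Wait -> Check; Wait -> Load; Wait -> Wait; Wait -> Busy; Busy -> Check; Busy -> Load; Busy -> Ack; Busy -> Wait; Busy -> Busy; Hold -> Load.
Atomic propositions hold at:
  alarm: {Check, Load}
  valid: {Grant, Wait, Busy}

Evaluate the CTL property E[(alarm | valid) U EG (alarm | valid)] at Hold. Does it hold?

No

Sat(alarm | valid) = {Grant, Check, Load, Wait, Busy}
EG (alarm | valid): greatest fixpoint, start Z0 = {Grant, Check, Load, Wait, Busy}, keep only states in Sat with some successor in Z. Already a fixed point.
Sat(EG (alarm | valid)) = {Grant, Check, Load, Wait, Busy}
E[(alarm | valid) U EG (alarm | valid)]: least fixpoint, start Z0 = Sat(EG (alarm | valid)) = {Grant, Check, Load, Wait, Busy}, add states in Sat(alarm | valid) with some successor in Z. Already a fixed point.
Sat(E[(alarm | valid) U EG (alarm | valid)]) = {Grant, Check, Load, Wait, Busy}
Hold ∉ Sat(E[(alarm | valid) U EG (alarm | valid)]) = {Grant, Check, Load, Wait, Busy}, so the formula does not hold at Hold.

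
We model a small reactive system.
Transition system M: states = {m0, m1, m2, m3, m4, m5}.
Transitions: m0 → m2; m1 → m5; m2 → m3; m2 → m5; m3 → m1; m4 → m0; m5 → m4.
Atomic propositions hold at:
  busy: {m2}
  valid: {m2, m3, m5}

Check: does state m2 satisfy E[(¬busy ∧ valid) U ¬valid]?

No

Sat(¬busy) = {m0, m1, m3, m4, m5}
Sat(¬busy ∧ valid) = {m3, m5}
Sat(¬valid) = {m0, m1, m4}
E[(¬busy ∧ valid) U ¬valid]: least fixpoint, start Z0 = Sat(¬valid) = {m0, m1, m4}, add states in Sat(¬busy ∧ valid) with some successor in Z. Z1 = {m0, m1, m3, m4, m5}; fixed.
Sat(E[(¬busy ∧ valid) U ¬valid]) = {m0, m1, m3, m4, m5}
m2 ∉ Sat(E[(¬busy ∧ valid) U ¬valid]) = {m0, m1, m3, m4, m5}, so the formula does not hold at m2.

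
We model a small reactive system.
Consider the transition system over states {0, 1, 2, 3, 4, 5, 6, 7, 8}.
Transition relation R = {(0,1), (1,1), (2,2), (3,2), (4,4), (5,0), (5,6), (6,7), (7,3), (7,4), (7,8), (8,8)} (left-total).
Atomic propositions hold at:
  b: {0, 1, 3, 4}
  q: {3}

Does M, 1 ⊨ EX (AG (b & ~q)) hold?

Sat(~q) = {0, 1, 2, 4, 5, 6, 7, 8}
Sat(b & ~q) = {0, 1, 4}
AG (b & ~q): greatest fixpoint, start Z0 = {0, 1, 4}, keep only states in Sat with every successor in Z. Already a fixed point.
Sat(AG (b & ~q)) = {0, 1, 4}
Sat(EX (AG (b & ~q))) = {s : some successor in {0, 1, 4}} = {0, 1, 4, 5, 7}
1 ∈ Sat(EX (AG (b & ~q))) = {0, 1, 4, 5, 7}, so the formula holds at 1.

Yes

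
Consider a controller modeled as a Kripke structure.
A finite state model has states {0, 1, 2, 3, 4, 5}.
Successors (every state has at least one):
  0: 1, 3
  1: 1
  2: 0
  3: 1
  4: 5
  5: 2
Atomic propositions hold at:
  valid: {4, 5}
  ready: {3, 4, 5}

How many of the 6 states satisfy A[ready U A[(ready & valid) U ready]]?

Sat(ready & valid) = {4, 5}
A[(ready & valid) U ready]: least fixpoint, start Z0 = Sat(ready) = {3, 4, 5}, add states in Sat(ready & valid) with every successor in Z. Already a fixed point.
Sat(A[(ready & valid) U ready]) = {3, 4, 5}
A[ready U A[(ready & valid) U ready]]: least fixpoint, start Z0 = Sat(A[(ready & valid) U ready]) = {3, 4, 5}, add states in Sat(ready) with every successor in Z. Already a fixed point.
Sat(A[ready U A[(ready & valid) U ready]]) = {3, 4, 5}
|Sat(A[ready U A[(ready & valid) U ready]])| = |{3, 4, 5}| = 3.

3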